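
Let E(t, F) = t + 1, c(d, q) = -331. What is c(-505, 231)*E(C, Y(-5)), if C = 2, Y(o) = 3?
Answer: -993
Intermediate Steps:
E(t, F) = 1 + t
c(-505, 231)*E(C, Y(-5)) = -331*(1 + 2) = -331*3 = -993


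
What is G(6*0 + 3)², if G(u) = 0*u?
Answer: 0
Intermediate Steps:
G(u) = 0
G(6*0 + 3)² = 0² = 0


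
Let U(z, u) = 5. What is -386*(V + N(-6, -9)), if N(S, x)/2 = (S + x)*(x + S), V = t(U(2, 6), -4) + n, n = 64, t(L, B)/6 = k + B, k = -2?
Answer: -184508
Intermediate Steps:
t(L, B) = -12 + 6*B (t(L, B) = 6*(-2 + B) = -12 + 6*B)
V = 28 (V = (-12 + 6*(-4)) + 64 = (-12 - 24) + 64 = -36 + 64 = 28)
N(S, x) = 2*(S + x)² (N(S, x) = 2*((S + x)*(x + S)) = 2*((S + x)*(S + x)) = 2*(S + x)²)
-386*(V + N(-6, -9)) = -386*(28 + 2*(-6 - 9)²) = -386*(28 + 2*(-15)²) = -386*(28 + 2*225) = -386*(28 + 450) = -386*478 = -184508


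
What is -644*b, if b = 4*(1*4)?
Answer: -10304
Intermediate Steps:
b = 16 (b = 4*4 = 16)
-644*b = -644*16 = -10304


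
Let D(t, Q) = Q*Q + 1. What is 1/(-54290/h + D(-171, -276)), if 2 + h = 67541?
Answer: 67539/5144864113 ≈ 1.3127e-5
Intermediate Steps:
h = 67539 (h = -2 + 67541 = 67539)
D(t, Q) = 1 + Q² (D(t, Q) = Q² + 1 = 1 + Q²)
1/(-54290/h + D(-171, -276)) = 1/(-54290/67539 + (1 + (-276)²)) = 1/(-54290*1/67539 + (1 + 76176)) = 1/(-54290/67539 + 76177) = 1/(5144864113/67539) = 67539/5144864113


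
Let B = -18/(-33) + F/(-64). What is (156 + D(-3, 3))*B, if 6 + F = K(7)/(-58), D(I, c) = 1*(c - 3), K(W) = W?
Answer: 1020903/10208 ≈ 100.01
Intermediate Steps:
D(I, c) = -3 + c (D(I, c) = 1*(-3 + c) = -3 + c)
F = -355/58 (F = -6 + 7/(-58) = -6 + 7*(-1/58) = -6 - 7/58 = -355/58 ≈ -6.1207)
B = 26177/40832 (B = -18/(-33) - 355/58/(-64) = -18*(-1/33) - 355/58*(-1/64) = 6/11 + 355/3712 = 26177/40832 ≈ 0.64109)
(156 + D(-3, 3))*B = (156 + (-3 + 3))*(26177/40832) = (156 + 0)*(26177/40832) = 156*(26177/40832) = 1020903/10208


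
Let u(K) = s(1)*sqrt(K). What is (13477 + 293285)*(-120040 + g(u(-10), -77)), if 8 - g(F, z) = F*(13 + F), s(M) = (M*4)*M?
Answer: -36772174464 - 15951624*I*sqrt(10) ≈ -3.6772e+10 - 5.0443e+7*I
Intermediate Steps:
s(M) = 4*M**2 (s(M) = (4*M)*M = 4*M**2)
u(K) = 4*sqrt(K) (u(K) = (4*1**2)*sqrt(K) = (4*1)*sqrt(K) = 4*sqrt(K))
g(F, z) = 8 - F*(13 + F)
(13477 + 293285)*(-120040 + g(u(-10), -77)) = (13477 + 293285)*(-120040 + (8 - (4*sqrt(-10))**2 - 52*sqrt(-10))) = 306762*(-120040 + (8 - (4*(I*sqrt(10)))**2 - 52*I*sqrt(10))) = 306762*(-120040 + (8 - (4*I*sqrt(10))**2 - 52*I*sqrt(10))) = 306762*(-120040 + (8 - 1*(-160) - 52*I*sqrt(10))) = 306762*(-120040 + (8 + 160 - 52*I*sqrt(10))) = 306762*(-120040 + (168 - 52*I*sqrt(10))) = 306762*(-119872 - 52*I*sqrt(10)) = -36772174464 - 15951624*I*sqrt(10)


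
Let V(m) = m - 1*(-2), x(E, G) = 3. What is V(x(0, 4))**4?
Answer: 625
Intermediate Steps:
V(m) = 2 + m (V(m) = m + 2 = 2 + m)
V(x(0, 4))**4 = (2 + 3)**4 = 5**4 = 625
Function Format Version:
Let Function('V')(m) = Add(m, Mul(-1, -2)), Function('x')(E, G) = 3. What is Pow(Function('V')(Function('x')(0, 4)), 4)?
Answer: 625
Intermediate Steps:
Function('V')(m) = Add(2, m) (Function('V')(m) = Add(m, 2) = Add(2, m))
Pow(Function('V')(Function('x')(0, 4)), 4) = Pow(Add(2, 3), 4) = Pow(5, 4) = 625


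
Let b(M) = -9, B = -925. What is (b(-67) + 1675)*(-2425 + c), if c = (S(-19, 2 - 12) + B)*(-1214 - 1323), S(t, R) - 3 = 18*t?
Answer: 5338435438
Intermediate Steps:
S(t, R) = 3 + 18*t
c = 3206768 (c = ((3 + 18*(-19)) - 925)*(-1214 - 1323) = ((3 - 342) - 925)*(-2537) = (-339 - 925)*(-2537) = -1264*(-2537) = 3206768)
(b(-67) + 1675)*(-2425 + c) = (-9 + 1675)*(-2425 + 3206768) = 1666*3204343 = 5338435438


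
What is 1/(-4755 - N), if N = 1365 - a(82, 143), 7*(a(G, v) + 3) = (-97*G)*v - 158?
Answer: -7/1180441 ≈ -5.9300e-6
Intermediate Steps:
a(G, v) = -179/7 - 97*G*v/7 (a(G, v) = -3 + ((-97*G)*v - 158)/7 = -3 + (-97*G*v - 158)/7 = -3 + (-158 - 97*G*v)/7 = -3 + (-158/7 - 97*G*v/7) = -179/7 - 97*G*v/7)
N = 1147156/7 (N = 1365 - (-179/7 - 97/7*82*143) = 1365 - (-179/7 - 1137422/7) = 1365 - 1*(-1137601/7) = 1365 + 1137601/7 = 1147156/7 ≈ 1.6388e+5)
1/(-4755 - N) = 1/(-4755 - 1*1147156/7) = 1/(-4755 - 1147156/7) = 1/(-1180441/7) = -7/1180441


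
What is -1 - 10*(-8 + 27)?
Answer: -191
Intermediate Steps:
-1 - 10*(-8 + 27) = -1 - 10*19 = -1 - 190 = -191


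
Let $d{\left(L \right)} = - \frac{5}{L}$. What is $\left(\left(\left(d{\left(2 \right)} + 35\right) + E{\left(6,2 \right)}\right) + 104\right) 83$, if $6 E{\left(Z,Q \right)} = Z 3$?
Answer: $\frac{23157}{2} \approx 11579.0$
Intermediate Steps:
$E{\left(Z,Q \right)} = \frac{Z}{2}$ ($E{\left(Z,Q \right)} = \frac{Z 3}{6} = \frac{3 Z}{6} = \frac{Z}{2}$)
$\left(\left(\left(d{\left(2 \right)} + 35\right) + E{\left(6,2 \right)}\right) + 104\right) 83 = \left(\left(\left(- \frac{5}{2} + 35\right) + \frac{1}{2} \cdot 6\right) + 104\right) 83 = \left(\left(\left(\left(-5\right) \frac{1}{2} + 35\right) + 3\right) + 104\right) 83 = \left(\left(\left(- \frac{5}{2} + 35\right) + 3\right) + 104\right) 83 = \left(\left(\frac{65}{2} + 3\right) + 104\right) 83 = \left(\frac{71}{2} + 104\right) 83 = \frac{279}{2} \cdot 83 = \frac{23157}{2}$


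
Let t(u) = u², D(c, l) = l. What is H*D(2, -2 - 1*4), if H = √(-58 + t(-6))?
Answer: -6*I*√22 ≈ -28.142*I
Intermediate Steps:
H = I*√22 (H = √(-58 + (-6)²) = √(-58 + 36) = √(-22) = I*√22 ≈ 4.6904*I)
H*D(2, -2 - 1*4) = (I*√22)*(-2 - 1*4) = (I*√22)*(-2 - 4) = (I*√22)*(-6) = -6*I*√22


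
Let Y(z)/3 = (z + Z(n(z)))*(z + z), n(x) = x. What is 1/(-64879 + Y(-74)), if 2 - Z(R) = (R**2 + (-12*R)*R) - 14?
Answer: -1/26783911 ≈ -3.7336e-8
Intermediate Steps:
Z(R) = 16 + 11*R**2 (Z(R) = 2 - ((R**2 + (-12*R)*R) - 14) = 2 - ((R**2 - 12*R**2) - 14) = 2 - (-11*R**2 - 14) = 2 - (-14 - 11*R**2) = 2 + (14 + 11*R**2) = 16 + 11*R**2)
Y(z) = 6*z*(16 + z + 11*z**2) (Y(z) = 3*((z + (16 + 11*z**2))*(z + z)) = 3*((16 + z + 11*z**2)*(2*z)) = 3*(2*z*(16 + z + 11*z**2)) = 6*z*(16 + z + 11*z**2))
1/(-64879 + Y(-74)) = 1/(-64879 + 6*(-74)*(16 - 74 + 11*(-74)**2)) = 1/(-64879 + 6*(-74)*(16 - 74 + 11*5476)) = 1/(-64879 + 6*(-74)*(16 - 74 + 60236)) = 1/(-64879 + 6*(-74)*60178) = 1/(-64879 - 26719032) = 1/(-26783911) = -1/26783911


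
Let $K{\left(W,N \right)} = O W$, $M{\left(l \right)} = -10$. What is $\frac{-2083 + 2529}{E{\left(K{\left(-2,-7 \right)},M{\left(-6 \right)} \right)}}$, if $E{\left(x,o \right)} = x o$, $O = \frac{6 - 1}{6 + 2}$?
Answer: $\frac{892}{25} \approx 35.68$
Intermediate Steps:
$O = \frac{5}{8} \approx 0.625$
$K{\left(W,N \right)} = \frac{5 W}{8}$
$E{\left(x,o \right)} = o x$
$\frac{-2083 + 2529}{E{\left(K{\left(-2,-7 \right)},M{\left(-6 \right)} \right)}} = \frac{-2083 + 2529}{\left(-10\right) \frac{5}{8} \left(-2\right)} = \frac{446}{\left(-10\right) \left(- \frac{5}{4}\right)} = \frac{446}{\frac{25}{2}} = 446 \cdot \frac{2}{25} = \frac{892}{25}$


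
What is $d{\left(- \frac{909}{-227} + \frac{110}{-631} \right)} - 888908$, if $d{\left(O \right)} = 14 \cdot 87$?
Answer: $-887690$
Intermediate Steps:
$d{\left(O \right)} = 1218$
$d{\left(- \frac{909}{-227} + \frac{110}{-631} \right)} - 888908 = 1218 - 888908 = -887690$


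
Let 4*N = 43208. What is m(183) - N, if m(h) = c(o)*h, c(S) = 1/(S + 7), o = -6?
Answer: -10619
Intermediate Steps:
N = 10802 (N = (1/4)*43208 = 10802)
c(S) = 1/(7 + S)
m(h) = h (m(h) = h/(7 - 6) = h/1 = 1*h = h)
m(183) - N = 183 - 1*10802 = 183 - 10802 = -10619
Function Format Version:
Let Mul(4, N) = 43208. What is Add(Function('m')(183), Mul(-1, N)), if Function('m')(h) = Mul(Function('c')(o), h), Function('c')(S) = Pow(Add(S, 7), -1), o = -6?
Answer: -10619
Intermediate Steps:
N = 10802 (N = Mul(Rational(1, 4), 43208) = 10802)
Function('c')(S) = Pow(Add(7, S), -1)
Function('m')(h) = h (Function('m')(h) = Mul(Pow(Add(7, -6), -1), h) = Mul(Pow(1, -1), h) = Mul(1, h) = h)
Add(Function('m')(183), Mul(-1, N)) = Add(183, Mul(-1, 10802)) = Add(183, -10802) = -10619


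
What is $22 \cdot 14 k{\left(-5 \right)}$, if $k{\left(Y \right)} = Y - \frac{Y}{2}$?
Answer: $-770$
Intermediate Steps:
$k{\left(Y \right)} = \frac{Y}{2}$ ($k{\left(Y \right)} = Y - Y \frac{1}{2} = Y - \frac{Y}{2} = \frac{Y}{2}$)
$22 \cdot 14 k{\left(-5 \right)} = 22 \cdot 14 \cdot \frac{1}{2} \left(-5\right) = 308 \left(- \frac{5}{2}\right) = -770$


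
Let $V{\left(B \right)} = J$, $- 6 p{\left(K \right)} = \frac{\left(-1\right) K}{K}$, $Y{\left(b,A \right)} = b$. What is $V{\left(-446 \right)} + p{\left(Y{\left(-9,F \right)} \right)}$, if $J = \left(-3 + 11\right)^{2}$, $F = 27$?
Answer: $\frac{385}{6} \approx 64.167$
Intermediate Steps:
$J = 64$ ($J = 8^{2} = 64$)
$p{\left(K \right)} = \frac{1}{6}$ ($p{\left(K \right)} = - \frac{- K \frac{1}{K}}{6} = \left(- \frac{1}{6}\right) \left(-1\right) = \frac{1}{6}$)
$V{\left(B \right)} = 64$
$V{\left(-446 \right)} + p{\left(Y{\left(-9,F \right)} \right)} = 64 + \frac{1}{6} = \frac{385}{6}$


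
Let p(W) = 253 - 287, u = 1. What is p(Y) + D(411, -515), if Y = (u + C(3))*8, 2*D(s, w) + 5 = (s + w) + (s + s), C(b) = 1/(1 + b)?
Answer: 645/2 ≈ 322.50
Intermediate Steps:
D(s, w) = -5/2 + w/2 + 3*s/2 (D(s, w) = -5/2 + ((s + w) + (s + s))/2 = -5/2 + ((s + w) + 2*s)/2 = -5/2 + (w + 3*s)/2 = -5/2 + (w/2 + 3*s/2) = -5/2 + w/2 + 3*s/2)
Y = 10 (Y = (1 + 1/(1 + 3))*8 = (1 + 1/4)*8 = (1 + ¼)*8 = (5/4)*8 = 10)
p(W) = -34
p(Y) + D(411, -515) = -34 + (-5/2 + (½)*(-515) + (3/2)*411) = -34 + (-5/2 - 515/2 + 1233/2) = -34 + 713/2 = 645/2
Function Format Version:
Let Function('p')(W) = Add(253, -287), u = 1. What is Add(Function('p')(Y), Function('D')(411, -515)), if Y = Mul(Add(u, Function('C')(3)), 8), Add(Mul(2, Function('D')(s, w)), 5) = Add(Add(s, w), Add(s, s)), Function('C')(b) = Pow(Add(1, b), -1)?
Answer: Rational(645, 2) ≈ 322.50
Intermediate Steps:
Function('D')(s, w) = Add(Rational(-5, 2), Mul(Rational(1, 2), w), Mul(Rational(3, 2), s)) (Function('D')(s, w) = Add(Rational(-5, 2), Mul(Rational(1, 2), Add(Add(s, w), Add(s, s)))) = Add(Rational(-5, 2), Mul(Rational(1, 2), Add(Add(s, w), Mul(2, s)))) = Add(Rational(-5, 2), Mul(Rational(1, 2), Add(w, Mul(3, s)))) = Add(Rational(-5, 2), Add(Mul(Rational(1, 2), w), Mul(Rational(3, 2), s))) = Add(Rational(-5, 2), Mul(Rational(1, 2), w), Mul(Rational(3, 2), s)))
Y = 10 (Y = Mul(Add(1, Pow(Add(1, 3), -1)), 8) = Mul(Add(1, Pow(4, -1)), 8) = Mul(Add(1, Rational(1, 4)), 8) = Mul(Rational(5, 4), 8) = 10)
Function('p')(W) = -34
Add(Function('p')(Y), Function('D')(411, -515)) = Add(-34, Add(Rational(-5, 2), Mul(Rational(1, 2), -515), Mul(Rational(3, 2), 411))) = Add(-34, Add(Rational(-5, 2), Rational(-515, 2), Rational(1233, 2))) = Add(-34, Rational(713, 2)) = Rational(645, 2)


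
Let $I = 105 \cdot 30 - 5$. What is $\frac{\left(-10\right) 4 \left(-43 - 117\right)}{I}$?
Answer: $\frac{1280}{629} \approx 2.035$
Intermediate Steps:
$I = 3145$ ($I = 3150 - 5 = 3145$)
$\frac{\left(-10\right) 4 \left(-43 - 117\right)}{I} = \frac{\left(-10\right) 4 \left(-43 - 117\right)}{3145} = \left(-40\right) \left(-160\right) \frac{1}{3145} = 6400 \cdot \frac{1}{3145} = \frac{1280}{629}$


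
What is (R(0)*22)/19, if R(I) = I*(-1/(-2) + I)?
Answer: 0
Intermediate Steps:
R(I) = I*(1/2 + I) (R(I) = I*(-1*(-1/2) + I) = I*(1/2 + I))
(R(0)*22)/19 = ((0*(1/2 + 0))*22)/19 = ((0*(1/2))*22)*(1/19) = (0*22)*(1/19) = 0*(1/19) = 0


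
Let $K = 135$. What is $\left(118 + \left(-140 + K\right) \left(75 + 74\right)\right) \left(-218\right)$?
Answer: $136686$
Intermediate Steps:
$\left(118 + \left(-140 + K\right) \left(75 + 74\right)\right) \left(-218\right) = \left(118 + \left(-140 + 135\right) \left(75 + 74\right)\right) \left(-218\right) = \left(118 - 745\right) \left(-218\right) = \left(-627\right) \left(-218\right) = 136686$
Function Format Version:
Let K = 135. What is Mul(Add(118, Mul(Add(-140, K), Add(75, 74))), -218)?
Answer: 136686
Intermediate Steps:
Mul(Add(118, Mul(Add(-140, K), Add(75, 74))), -218) = Mul(Add(118, Mul(Add(-140, 135), Add(75, 74))), -218) = Mul(Add(118, Mul(-5, 149)), -218) = Mul(Add(118, -745), -218) = Mul(-627, -218) = 136686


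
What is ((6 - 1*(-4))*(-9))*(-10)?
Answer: 900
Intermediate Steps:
((6 - 1*(-4))*(-9))*(-10) = ((6 + 4)*(-9))*(-10) = (10*(-9))*(-10) = -90*(-10) = 900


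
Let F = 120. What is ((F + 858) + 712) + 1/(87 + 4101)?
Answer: 7077721/4188 ≈ 1690.0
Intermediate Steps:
((F + 858) + 712) + 1/(87 + 4101) = ((120 + 858) + 712) + 1/(87 + 4101) = (978 + 712) + 1/4188 = 1690 + 1/4188 = 7077721/4188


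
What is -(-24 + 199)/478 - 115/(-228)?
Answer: 7535/54492 ≈ 0.13828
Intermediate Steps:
-(-24 + 199)/478 - 115/(-228) = -1*175*(1/478) - 115*(-1/228) = -175*1/478 + 115/228 = -175/478 + 115/228 = 7535/54492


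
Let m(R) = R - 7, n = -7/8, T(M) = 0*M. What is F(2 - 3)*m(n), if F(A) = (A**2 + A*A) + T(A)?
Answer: -63/4 ≈ -15.750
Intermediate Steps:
T(M) = 0
F(A) = 2*A**2 (F(A) = (A**2 + A*A) + 0 = (A**2 + A**2) + 0 = 2*A**2 + 0 = 2*A**2)
n = -7/8 (n = -7*1/8 = -7/8 ≈ -0.87500)
m(R) = -7 + R
F(2 - 3)*m(n) = (2*(2 - 3)**2)*(-7 - 7/8) = (2*(-1)**2)*(-63/8) = (2*1)*(-63/8) = 2*(-63/8) = -63/4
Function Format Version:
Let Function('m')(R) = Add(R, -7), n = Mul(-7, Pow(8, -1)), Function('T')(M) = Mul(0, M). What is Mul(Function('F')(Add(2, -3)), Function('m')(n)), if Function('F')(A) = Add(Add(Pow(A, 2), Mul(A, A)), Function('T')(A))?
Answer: Rational(-63, 4) ≈ -15.750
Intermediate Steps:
Function('T')(M) = 0
Function('F')(A) = Mul(2, Pow(A, 2)) (Function('F')(A) = Add(Add(Pow(A, 2), Mul(A, A)), 0) = Add(Add(Pow(A, 2), Pow(A, 2)), 0) = Add(Mul(2, Pow(A, 2)), 0) = Mul(2, Pow(A, 2)))
n = Rational(-7, 8) (n = Mul(-7, Rational(1, 8)) = Rational(-7, 8) ≈ -0.87500)
Function('m')(R) = Add(-7, R)
Mul(Function('F')(Add(2, -3)), Function('m')(n)) = Mul(Mul(2, Pow(Add(2, -3), 2)), Add(-7, Rational(-7, 8))) = Mul(Mul(2, Pow(-1, 2)), Rational(-63, 8)) = Mul(Mul(2, 1), Rational(-63, 8)) = Mul(2, Rational(-63, 8)) = Rational(-63, 4)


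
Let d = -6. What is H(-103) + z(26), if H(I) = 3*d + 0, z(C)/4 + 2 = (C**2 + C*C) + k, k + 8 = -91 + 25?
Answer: 5086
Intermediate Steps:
k = -74 (k = -8 + (-91 + 25) = -8 - 66 = -74)
z(C) = -304 + 8*C**2 (z(C) = -8 + 4*((C**2 + C*C) - 74) = -8 + 4*((C**2 + C**2) - 74) = -8 + 4*(2*C**2 - 74) = -8 + 4*(-74 + 2*C**2) = -8 + (-296 + 8*C**2) = -304 + 8*C**2)
H(I) = -18 (H(I) = 3*(-6) + 0 = -18 + 0 = -18)
H(-103) + z(26) = -18 + (-304 + 8*26**2) = -18 + (-304 + 8*676) = -18 + (-304 + 5408) = -18 + 5104 = 5086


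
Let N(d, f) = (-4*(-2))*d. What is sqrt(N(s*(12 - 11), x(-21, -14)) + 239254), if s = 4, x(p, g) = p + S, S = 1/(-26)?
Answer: sqrt(239286) ≈ 489.17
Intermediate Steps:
S = -1/26 ≈ -0.038462
x(p, g) = -1/26 + p (x(p, g) = p - 1/26 = -1/26 + p)
N(d, f) = 8*d
sqrt(N(s*(12 - 11), x(-21, -14)) + 239254) = sqrt(8*(4*(12 - 11)) + 239254) = sqrt(8*(4*1) + 239254) = sqrt(8*4 + 239254) = sqrt(32 + 239254) = sqrt(239286)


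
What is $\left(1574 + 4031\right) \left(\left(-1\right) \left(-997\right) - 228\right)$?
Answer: $4310245$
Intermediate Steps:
$\left(1574 + 4031\right) \left(\left(-1\right) \left(-997\right) - 228\right) = 5605 \left(997 - 228\right) = 5605 \cdot 769 = 4310245$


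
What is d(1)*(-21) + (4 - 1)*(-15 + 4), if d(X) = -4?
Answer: 51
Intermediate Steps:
d(1)*(-21) + (4 - 1)*(-15 + 4) = -4*(-21) + (4 - 1)*(-15 + 4) = 84 + 3*(-11) = 84 - 33 = 51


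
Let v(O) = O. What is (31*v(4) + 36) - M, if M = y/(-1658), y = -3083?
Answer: 262197/1658 ≈ 158.14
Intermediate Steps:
M = 3083/1658 (M = -3083/(-1658) = -3083*(-1/1658) = 3083/1658 ≈ 1.8595)
(31*v(4) + 36) - M = (31*4 + 36) - 1*3083/1658 = (124 + 36) - 3083/1658 = 160 - 3083/1658 = 262197/1658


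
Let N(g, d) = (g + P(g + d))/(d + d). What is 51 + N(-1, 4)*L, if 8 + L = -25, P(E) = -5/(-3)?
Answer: 193/4 ≈ 48.250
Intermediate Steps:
P(E) = 5/3 (P(E) = -5*(-⅓) = 5/3)
L = -33 (L = -8 - 25 = -33)
N(g, d) = (5/3 + g)/(2*d) (N(g, d) = (g + 5/3)/(d + d) = (5/3 + g)/((2*d)) = (5/3 + g)*(1/(2*d)) = (5/3 + g)/(2*d))
51 + N(-1, 4)*L = 51 + ((⅙)*(5 + 3*(-1))/4)*(-33) = 51 + ((⅙)*(¼)*(5 - 3))*(-33) = 51 + ((⅙)*(¼)*2)*(-33) = 51 + (1/12)*(-33) = 51 - 11/4 = 193/4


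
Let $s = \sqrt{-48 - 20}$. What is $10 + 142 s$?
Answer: $10 + 284 i \sqrt{17} \approx 10.0 + 1171.0 i$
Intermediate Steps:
$s = 2 i \sqrt{17}$ ($s = \sqrt{-48 - 20} = \sqrt{-68} = 2 i \sqrt{17} \approx 8.2462 i$)
$10 + 142 s = 10 + 142 \cdot 2 i \sqrt{17} = 10 + 284 i \sqrt{17}$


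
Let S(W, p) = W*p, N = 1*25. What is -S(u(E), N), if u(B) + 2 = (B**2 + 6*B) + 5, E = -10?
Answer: -1075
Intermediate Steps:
N = 25
u(B) = 3 + B**2 + 6*B (u(B) = -2 + ((B**2 + 6*B) + 5) = -2 + (5 + B**2 + 6*B) = 3 + B**2 + 6*B)
-S(u(E), N) = -(3 + (-10)**2 + 6*(-10))*25 = -(3 + 100 - 60)*25 = -43*25 = -1*1075 = -1075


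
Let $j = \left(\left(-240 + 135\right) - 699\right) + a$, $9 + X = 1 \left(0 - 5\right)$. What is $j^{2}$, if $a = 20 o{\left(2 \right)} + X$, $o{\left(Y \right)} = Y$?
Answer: $605284$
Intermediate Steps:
$X = -14$ ($X = -9 + 1 \left(0 - 5\right) = -9 + 1 \left(-5\right) = -9 - 5 = -14$)
$a = 26$ ($a = 20 \cdot 2 - 14 = 40 - 14 = 26$)
$j = -778$ ($j = \left(\left(-240 + 135\right) - 699\right) + 26 = \left(-105 - 699\right) + 26 = -804 + 26 = -778$)
$j^{2} = \left(-778\right)^{2} = 605284$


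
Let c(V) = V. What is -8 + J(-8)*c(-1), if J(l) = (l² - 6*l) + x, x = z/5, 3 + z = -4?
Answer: -593/5 ≈ -118.60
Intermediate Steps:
z = -7 (z = -3 - 4 = -7)
x = -7/5 ≈ -1.4000
J(l) = -7/5 + l² - 6*l (J(l) = (l² - 6*l) - 7/5 = -7/5 + l² - 6*l)
-8 + J(-8)*c(-1) = -8 + (-7/5 + (-8)² - 6*(-8))*(-1) = -8 + (-7/5 + 64 + 48)*(-1) = -8 + (553/5)*(-1) = -8 - 553/5 = -593/5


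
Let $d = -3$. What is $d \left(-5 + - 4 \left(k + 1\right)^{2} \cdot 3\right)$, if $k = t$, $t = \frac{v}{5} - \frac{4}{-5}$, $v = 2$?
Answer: $\frac{4731}{25} \approx 189.24$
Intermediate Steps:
$t = \frac{6}{5}$ ($t = \frac{2}{5} - \frac{4}{-5} = 2 \cdot \frac{1}{5} - - \frac{4}{5} = \frac{2}{5} + \frac{4}{5} = \frac{6}{5} \approx 1.2$)
$k = \frac{6}{5} \approx 1.2$
$d \left(-5 + - 4 \left(k + 1\right)^{2} \cdot 3\right) = - 3 \left(-5 + - 4 \left(\frac{6}{5} + 1\right)^{2} \cdot 3\right) = - 3 \left(-5 + - 4 \left(\frac{11}{5}\right)^{2} \cdot 3\right) = - 3 \left(-5 + \left(-4\right) \frac{121}{25} \cdot 3\right) = - 3 \left(-5 - \frac{1452}{25}\right) = \left(-3\right) \left(- \frac{1577}{25}\right) = \frac{4731}{25}$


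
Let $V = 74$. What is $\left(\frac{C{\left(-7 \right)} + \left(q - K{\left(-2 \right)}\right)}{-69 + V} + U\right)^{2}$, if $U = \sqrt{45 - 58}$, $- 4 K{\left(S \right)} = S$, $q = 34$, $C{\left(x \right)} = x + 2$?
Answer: $\frac{1949}{100} + \frac{57 i \sqrt{13}}{5} \approx 19.49 + 41.103 i$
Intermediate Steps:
$C{\left(x \right)} = 2 + x$
$K{\left(S \right)} = - \frac{S}{4}$
$U = i \sqrt{13}$ ($U = \sqrt{-13} = i \sqrt{13} \approx 3.6056 i$)
$\left(\frac{C{\left(-7 \right)} + \left(q - K{\left(-2 \right)}\right)}{-69 + V} + U\right)^{2} = \left(\frac{\left(2 - 7\right) + \left(34 - \left(- \frac{1}{4}\right) \left(-2\right)\right)}{-69 + 74} + i \sqrt{13}\right)^{2} = \left(\frac{-5 + \left(34 - \frac{1}{2}\right)}{5} + i \sqrt{13}\right)^{2} = \left(\left(-5 + \left(34 - \frac{1}{2}\right)\right) \frac{1}{5} + i \sqrt{13}\right)^{2} = \left(\left(-5 + \frac{67}{2}\right) \frac{1}{5} + i \sqrt{13}\right)^{2} = \left(\frac{57}{2} \cdot \frac{1}{5} + i \sqrt{13}\right)^{2} = \left(\frac{57}{10} + i \sqrt{13}\right)^{2}$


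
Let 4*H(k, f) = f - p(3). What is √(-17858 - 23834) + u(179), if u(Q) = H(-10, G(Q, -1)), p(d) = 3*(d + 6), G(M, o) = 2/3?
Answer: -79/12 + 2*I*√10423 ≈ -6.5833 + 204.19*I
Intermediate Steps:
G(M, o) = ⅔ (G(M, o) = 2*(⅓) = ⅔)
p(d) = 18 + 3*d (p(d) = 3*(6 + d) = 18 + 3*d)
H(k, f) = -27/4 + f/4 (H(k, f) = (f - (18 + 3*3))/4 = (f - (18 + 9))/4 = (f - 1*27)/4 = (f - 27)/4 = (-27 + f)/4 = -27/4 + f/4)
u(Q) = -79/12 (u(Q) = -27/4 + (¼)*(⅔) = -27/4 + ⅙ = -79/12)
√(-17858 - 23834) + u(179) = √(-17858 - 23834) - 79/12 = √(-41692) - 79/12 = 2*I*√10423 - 79/12 = -79/12 + 2*I*√10423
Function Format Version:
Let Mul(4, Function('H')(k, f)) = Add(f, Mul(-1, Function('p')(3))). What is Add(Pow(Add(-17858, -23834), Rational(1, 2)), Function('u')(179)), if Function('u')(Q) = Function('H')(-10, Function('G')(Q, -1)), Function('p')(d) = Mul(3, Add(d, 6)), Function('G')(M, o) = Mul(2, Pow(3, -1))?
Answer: Add(Rational(-79, 12), Mul(2, I, Pow(10423, Rational(1, 2)))) ≈ Add(-6.5833, Mul(204.19, I))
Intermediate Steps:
Function('G')(M, o) = Rational(2, 3) (Function('G')(M, o) = Mul(2, Rational(1, 3)) = Rational(2, 3))
Function('p')(d) = Add(18, Mul(3, d)) (Function('p')(d) = Mul(3, Add(6, d)) = Add(18, Mul(3, d)))
Function('H')(k, f) = Add(Rational(-27, 4), Mul(Rational(1, 4), f)) (Function('H')(k, f) = Mul(Rational(1, 4), Add(f, Mul(-1, Add(18, Mul(3, 3))))) = Mul(Rational(1, 4), Add(f, Mul(-1, Add(18, 9)))) = Mul(Rational(1, 4), Add(f, Mul(-1, 27))) = Mul(Rational(1, 4), Add(f, -27)) = Mul(Rational(1, 4), Add(-27, f)) = Add(Rational(-27, 4), Mul(Rational(1, 4), f)))
Function('u')(Q) = Rational(-79, 12) (Function('u')(Q) = Add(Rational(-27, 4), Mul(Rational(1, 4), Rational(2, 3))) = Add(Rational(-27, 4), Rational(1, 6)) = Rational(-79, 12))
Add(Pow(Add(-17858, -23834), Rational(1, 2)), Function('u')(179)) = Add(Pow(Add(-17858, -23834), Rational(1, 2)), Rational(-79, 12)) = Add(Pow(-41692, Rational(1, 2)), Rational(-79, 12)) = Add(Mul(2, I, Pow(10423, Rational(1, 2))), Rational(-79, 12)) = Add(Rational(-79, 12), Mul(2, I, Pow(10423, Rational(1, 2))))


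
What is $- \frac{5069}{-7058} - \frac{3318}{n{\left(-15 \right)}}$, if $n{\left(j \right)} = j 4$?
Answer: $\frac{988441}{17645} \approx 56.018$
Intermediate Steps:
$n{\left(j \right)} = 4 j$
$- \frac{5069}{-7058} - \frac{3318}{n{\left(-15 \right)}} = - \frac{5069}{-7058} - \frac{3318}{4 \left(-15\right)} = \left(-5069\right) \left(- \frac{1}{7058}\right) - \frac{3318}{-60} = \frac{5069}{7058} - - \frac{553}{10} = \frac{5069}{7058} + \frac{553}{10} = \frac{988441}{17645}$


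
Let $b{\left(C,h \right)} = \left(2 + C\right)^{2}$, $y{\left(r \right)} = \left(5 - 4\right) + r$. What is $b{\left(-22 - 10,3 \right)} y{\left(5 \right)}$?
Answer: $5400$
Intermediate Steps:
$y{\left(r \right)} = 1 + r$
$b{\left(-22 - 10,3 \right)} y{\left(5 \right)} = \left(2 - 32\right)^{2} \left(1 + 5\right) = \left(2 - 32\right)^{2} \cdot 6 = \left(-30\right)^{2} \cdot 6 = 900 \cdot 6 = 5400$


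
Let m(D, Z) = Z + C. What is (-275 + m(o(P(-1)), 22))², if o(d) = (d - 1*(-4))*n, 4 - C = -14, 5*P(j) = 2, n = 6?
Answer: 55225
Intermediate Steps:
P(j) = ⅖ (P(j) = (⅕)*2 = ⅖)
C = 18 (C = 4 - 1*(-14) = 4 + 14 = 18)
o(d) = 24 + 6*d (o(d) = (d - 1*(-4))*6 = (d + 4)*6 = (4 + d)*6 = 24 + 6*d)
m(D, Z) = 18 + Z (m(D, Z) = Z + 18 = 18 + Z)
(-275 + m(o(P(-1)), 22))² = (-275 + (18 + 22))² = (-275 + 40)² = (-235)² = 55225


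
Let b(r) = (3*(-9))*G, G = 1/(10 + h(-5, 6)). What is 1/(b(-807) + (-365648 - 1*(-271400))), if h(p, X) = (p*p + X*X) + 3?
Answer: -74/6974379 ≈ -1.0610e-5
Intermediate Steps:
h(p, X) = 3 + X**2 + p**2 (h(p, X) = (p**2 + X**2) + 3 = (X**2 + p**2) + 3 = 3 + X**2 + p**2)
G = 1/74 (G = 1/(10 + (3 + 6**2 + (-5)**2)) = 1/(10 + (3 + 36 + 25)) = 1/(10 + 64) = 1/74 ≈ 0.013514)
b(r) = -27/74 (b(r) = (3*(-9))*(1/74) = -27*1/74 = -27/74)
1/(b(-807) + (-365648 - 1*(-271400))) = 1/(-27/74 + (-365648 - 1*(-271400))) = 1/(-27/74 + (-365648 + 271400)) = 1/(-27/74 - 94248) = 1/(-6974379/74) = -74/6974379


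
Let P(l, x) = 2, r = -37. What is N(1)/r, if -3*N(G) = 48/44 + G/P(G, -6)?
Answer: 35/2442 ≈ 0.014333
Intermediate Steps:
N(G) = -4/11 - G/6 (N(G) = -(48/44 + G/2)/3 = -(48*(1/44) + G*(½))/3 = -(12/11 + G/2)/3 = -4/11 - G/6)
N(1)/r = (-4/11 - ⅙*1)/(-37) = (-4/11 - ⅙)*(-1/37) = -35/66*(-1/37) = 35/2442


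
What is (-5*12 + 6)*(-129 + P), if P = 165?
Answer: -1944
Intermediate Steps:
(-5*12 + 6)*(-129 + P) = (-5*12 + 6)*(-129 + 165) = (-60 + 6)*36 = -54*36 = -1944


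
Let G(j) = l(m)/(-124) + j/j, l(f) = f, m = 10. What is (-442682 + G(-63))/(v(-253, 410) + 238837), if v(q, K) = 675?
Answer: -27446227/14849744 ≈ -1.8483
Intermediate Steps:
G(j) = 57/62 (G(j) = 10/(-124) + j/j = 10*(-1/124) + 1 = -5/62 + 1 = 57/62)
(-442682 + G(-63))/(v(-253, 410) + 238837) = (-442682 + 57/62)/(675 + 238837) = -27446227/62/239512 = -27446227/62*1/239512 = -27446227/14849744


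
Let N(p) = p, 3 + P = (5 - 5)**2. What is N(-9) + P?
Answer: -12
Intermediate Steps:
P = -3 (P = -3 + (5 - 5)**2 = -3 + 0**2 = -3 + 0 = -3)
N(-9) + P = -9 - 3 = -12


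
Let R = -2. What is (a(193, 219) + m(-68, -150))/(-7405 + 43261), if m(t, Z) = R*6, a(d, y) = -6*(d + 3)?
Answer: -11/332 ≈ -0.033133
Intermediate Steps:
a(d, y) = -18 - 6*d (a(d, y) = -6*(3 + d) = -18 - 6*d)
m(t, Z) = -12 (m(t, Z) = -2*6 = -12)
(a(193, 219) + m(-68, -150))/(-7405 + 43261) = ((-18 - 6*193) - 12)/(-7405 + 43261) = ((-18 - 1158) - 12)/35856 = (-1176 - 12)*(1/35856) = -1188*1/35856 = -11/332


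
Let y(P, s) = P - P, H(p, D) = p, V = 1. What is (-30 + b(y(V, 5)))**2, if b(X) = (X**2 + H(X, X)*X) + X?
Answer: 900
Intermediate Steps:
y(P, s) = 0
b(X) = X + 2*X**2 (b(X) = (X**2 + X*X) + X = (X**2 + X**2) + X = 2*X**2 + X = X + 2*X**2)
(-30 + b(y(V, 5)))**2 = (-30 + 0*(1 + 2*0))**2 = (-30 + 0*(1 + 0))**2 = (-30 + 0*1)**2 = (-30 + 0)**2 = (-30)**2 = 900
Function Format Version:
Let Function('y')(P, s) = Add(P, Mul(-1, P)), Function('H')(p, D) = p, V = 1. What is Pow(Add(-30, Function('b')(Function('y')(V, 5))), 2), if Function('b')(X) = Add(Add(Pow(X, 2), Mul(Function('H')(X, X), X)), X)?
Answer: 900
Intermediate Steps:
Function('y')(P, s) = 0
Function('b')(X) = Add(X, Mul(2, Pow(X, 2))) (Function('b')(X) = Add(Add(Pow(X, 2), Mul(X, X)), X) = Add(Add(Pow(X, 2), Pow(X, 2)), X) = Add(Mul(2, Pow(X, 2)), X) = Add(X, Mul(2, Pow(X, 2))))
Pow(Add(-30, Function('b')(Function('y')(V, 5))), 2) = Pow(Add(-30, Mul(0, Add(1, Mul(2, 0)))), 2) = Pow(Add(-30, Mul(0, Add(1, 0))), 2) = Pow(Add(-30, Mul(0, 1)), 2) = Pow(Add(-30, 0), 2) = Pow(-30, 2) = 900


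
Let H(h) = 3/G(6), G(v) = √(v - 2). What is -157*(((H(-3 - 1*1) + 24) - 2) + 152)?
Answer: -55107/2 ≈ -27554.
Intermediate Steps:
G(v) = √(-2 + v)
H(h) = 3/2 (H(h) = 3/(√(-2 + 6)) = 3/(√4) = 3/2)
-157*(((H(-3 - 1*1) + 24) - 2) + 152) = -157*(((3/2 + 24) - 2) + 152) = -157*((51/2 - 2) + 152) = -157*(47/2 + 152) = -157*351/2 = -55107/2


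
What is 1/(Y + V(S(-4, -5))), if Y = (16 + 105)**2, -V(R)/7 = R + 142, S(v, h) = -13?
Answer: 1/13738 ≈ 7.2791e-5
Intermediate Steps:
V(R) = -994 - 7*R (V(R) = -7*(R + 142) = -7*(142 + R) = -994 - 7*R)
Y = 14641 (Y = 121**2 = 14641)
1/(Y + V(S(-4, -5))) = 1/(14641 + (-994 - 7*(-13))) = 1/(14641 + (-994 + 91)) = 1/(14641 - 903) = 1/13738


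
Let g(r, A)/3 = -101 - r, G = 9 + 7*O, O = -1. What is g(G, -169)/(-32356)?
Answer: 309/32356 ≈ 0.0095500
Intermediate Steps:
G = 2 (G = 9 + 7*(-1) = 9 - 7 = 2)
g(r, A) = -303 - 3*r (g(r, A) = 3*(-101 - r) = -303 - 3*r)
g(G, -169)/(-32356) = (-303 - 3*2)/(-32356) = (-303 - 6)*(-1/32356) = -309*(-1/32356) = 309/32356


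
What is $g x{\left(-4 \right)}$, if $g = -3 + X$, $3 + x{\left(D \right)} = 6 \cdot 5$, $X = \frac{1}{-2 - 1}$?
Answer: $-90$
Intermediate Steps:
$X = - \frac{1}{3}$ ($X = \frac{1}{-3} = - \frac{1}{3} \approx -0.33333$)
$x{\left(D \right)} = 27$ ($x{\left(D \right)} = -3 + 6 \cdot 5 = -3 + 30 = 27$)
$g = - \frac{10}{3}$ ($g = -3 - \frac{1}{3} = - \frac{10}{3} \approx -3.3333$)
$g x{\left(-4 \right)} = \left(- \frac{10}{3}\right) 27 = -90$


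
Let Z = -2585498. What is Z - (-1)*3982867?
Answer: 1397369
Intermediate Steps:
Z - (-1)*3982867 = -2585498 - (-1)*3982867 = -2585498 - 1*(-3982867) = -2585498 + 3982867 = 1397369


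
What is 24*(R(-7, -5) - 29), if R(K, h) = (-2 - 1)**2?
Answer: -480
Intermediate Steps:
R(K, h) = 9 (R(K, h) = (-3)**2 = 9)
24*(R(-7, -5) - 29) = 24*(9 - 29) = 24*(-20) = -480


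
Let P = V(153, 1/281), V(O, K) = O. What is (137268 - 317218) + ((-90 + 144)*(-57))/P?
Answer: -3059492/17 ≈ -1.7997e+5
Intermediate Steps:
P = 153
(137268 - 317218) + ((-90 + 144)*(-57))/P = (137268 - 317218) + ((-90 + 144)*(-57))/153 = -179950 + (54*(-57))*(1/153) = -179950 - 3078*1/153 = -179950 - 342/17 = -3059492/17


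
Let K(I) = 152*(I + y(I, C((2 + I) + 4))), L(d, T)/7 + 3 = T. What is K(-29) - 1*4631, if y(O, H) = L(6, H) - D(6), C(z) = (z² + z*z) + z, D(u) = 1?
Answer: 1088857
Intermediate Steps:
L(d, T) = -21 + 7*T
C(z) = z + 2*z² (C(z) = (z² + z²) + z = 2*z² + z = z + 2*z²)
y(O, H) = -22 + 7*H (y(O, H) = (-21 + 7*H) - 1*1 = (-21 + 7*H) - 1 = -22 + 7*H)
K(I) = -3344 + 152*I + 1064*(6 + I)*(13 + 2*I) (K(I) = 152*(I + (-22 + 7*(((2 + I) + 4)*(1 + 2*((2 + I) + 4))))) = 152*(I + (-22 + 7*((6 + I)*(1 + 2*(6 + I))))) = 152*(I + (-22 + 7*((6 + I)*(1 + (12 + 2*I))))) = 152*(I + (-22 + 7*((6 + I)*(13 + 2*I)))) = 152*(I + (-22 + 7*(6 + I)*(13 + 2*I))) = 152*(-22 + I + 7*(6 + I)*(13 + 2*I)) = -3344 + 152*I + 1064*(6 + I)*(13 + 2*I))
K(-29) - 1*4631 = (79648 + 2128*(-29)² + 26752*(-29)) - 1*4631 = (79648 + 2128*841 - 775808) - 4631 = (79648 + 1789648 - 775808) - 4631 = 1093488 - 4631 = 1088857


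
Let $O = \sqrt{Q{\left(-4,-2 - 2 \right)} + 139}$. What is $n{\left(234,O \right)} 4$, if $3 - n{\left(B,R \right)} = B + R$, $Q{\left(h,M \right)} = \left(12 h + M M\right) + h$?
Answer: $-924 - 4 \sqrt{103} \approx -964.6$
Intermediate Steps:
$Q{\left(h,M \right)} = M^{2} + 13 h$ ($Q{\left(h,M \right)} = \left(12 h + M^{2}\right) + h = \left(M^{2} + 12 h\right) + h = M^{2} + 13 h$)
$O = \sqrt{103}$ ($O = \sqrt{\left(\left(-2 - 2\right)^{2} + 13 \left(-4\right)\right) + 139} = \sqrt{\left(\left(-4\right)^{2} - 52\right) + 139} = \sqrt{\left(16 - 52\right) + 139} = \sqrt{-36 + 139} = \sqrt{103} \approx 10.149$)
$n{\left(B,R \right)} = 3 - B - R$ ($n{\left(B,R \right)} = 3 - \left(B + R\right) = 3 - B - R$)
$n{\left(234,O \right)} 4 = \left(3 - 234 - \sqrt{103}\right) 4 = \left(-231 - \sqrt{103}\right) 4 = -924 - 4 \sqrt{103}$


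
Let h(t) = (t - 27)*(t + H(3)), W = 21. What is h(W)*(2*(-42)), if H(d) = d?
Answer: 12096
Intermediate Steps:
h(t) = (-27 + t)*(3 + t) (h(t) = (t - 27)*(t + 3) = (-27 + t)*(3 + t))
h(W)*(2*(-42)) = (-81 + 21**2 - 24*21)*(2*(-42)) = (-81 + 441 - 504)*(-84) = -144*(-84) = 12096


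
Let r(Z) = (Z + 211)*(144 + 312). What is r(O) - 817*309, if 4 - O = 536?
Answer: -398829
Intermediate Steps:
O = -532 (O = 4 - 1*536 = 4 - 536 = -532)
r(Z) = 96216 + 456*Z (r(Z) = (211 + Z)*456 = 96216 + 456*Z)
r(O) - 817*309 = (96216 + 456*(-532)) - 817*309 = (96216 - 242592) - 1*252453 = -146376 - 252453 = -398829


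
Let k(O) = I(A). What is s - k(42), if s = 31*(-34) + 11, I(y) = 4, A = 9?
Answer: -1047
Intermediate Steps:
k(O) = 4
s = -1043 (s = -1054 + 11 = -1043)
s - k(42) = -1043 - 1*4 = -1043 - 4 = -1047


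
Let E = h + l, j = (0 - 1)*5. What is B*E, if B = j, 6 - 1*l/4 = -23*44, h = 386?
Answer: -22290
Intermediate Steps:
l = 4072 (l = 24 - (-92)*44 = 24 - 4*(-1012) = 24 + 4048 = 4072)
j = -5 (j = -1*5 = -5)
B = -5
E = 4458 (E = 386 + 4072 = 4458)
B*E = -5*4458 = -22290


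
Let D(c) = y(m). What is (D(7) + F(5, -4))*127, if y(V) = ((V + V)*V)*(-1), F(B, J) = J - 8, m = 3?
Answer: -3810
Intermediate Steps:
F(B, J) = -8 + J
y(V) = -2*V**2 (y(V) = ((2*V)*V)*(-1) = (2*V**2)*(-1) = -2*V**2)
D(c) = -18 (D(c) = -2*3**2 = -2*9 = -18)
(D(7) + F(5, -4))*127 = (-18 + (-8 - 4))*127 = (-18 - 12)*127 = -30*127 = -3810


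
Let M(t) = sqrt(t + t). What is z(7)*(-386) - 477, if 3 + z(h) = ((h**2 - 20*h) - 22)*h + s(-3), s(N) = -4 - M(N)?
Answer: 307551 + 386*I*sqrt(6) ≈ 3.0755e+5 + 945.5*I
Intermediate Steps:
M(t) = sqrt(2)*sqrt(t) (M(t) = sqrt(2*t) = sqrt(2)*sqrt(t))
s(N) = -4 - sqrt(2)*sqrt(N)
z(h) = -7 + h*(-22 + h**2 - 20*h) - I*sqrt(6) (z(h) = -3 + (((h**2 - 20*h) - 22)*h + (-4 - sqrt(2)*sqrt(-3))) = -3 + ((-22 + h**2 - 20*h)*h + (-4 - sqrt(2)*I*sqrt(3))) = -3 + (h*(-22 + h**2 - 20*h) + (-4 - I*sqrt(6))) = -3 + (-4 + h*(-22 + h**2 - 20*h) - I*sqrt(6)) = -7 + h*(-22 + h**2 - 20*h) - I*sqrt(6))
z(7)*(-386) - 477 = (-7 + 7**3 - 22*7 - 20*7**2 - I*sqrt(6))*(-386) - 477 = (-7 + 343 - 154 - 20*49 - I*sqrt(6))*(-386) - 477 = (-7 + 343 - 154 - 980 - I*sqrt(6))*(-386) - 477 = (-798 - I*sqrt(6))*(-386) - 477 = (308028 + 386*I*sqrt(6)) - 477 = 307551 + 386*I*sqrt(6)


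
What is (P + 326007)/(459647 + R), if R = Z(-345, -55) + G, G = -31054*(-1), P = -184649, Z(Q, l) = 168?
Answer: 141358/490869 ≈ 0.28797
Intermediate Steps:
G = 31054
R = 31222 (R = 168 + 31054 = 31222)
(P + 326007)/(459647 + R) = (-184649 + 326007)/(459647 + 31222) = 141358/490869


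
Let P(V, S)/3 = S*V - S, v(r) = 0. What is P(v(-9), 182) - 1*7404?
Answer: -7950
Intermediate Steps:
P(V, S) = -3*S + 3*S*V (P(V, S) = 3*(S*V - S) = 3*(-S + S*V) = -3*S + 3*S*V)
P(v(-9), 182) - 1*7404 = 3*182*(-1 + 0) - 1*7404 = 3*182*(-1) - 7404 = -546 - 7404 = -7950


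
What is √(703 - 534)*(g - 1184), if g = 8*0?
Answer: -15392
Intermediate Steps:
g = 0
√(703 - 534)*(g - 1184) = √(703 - 534)*(0 - 1184) = √169*(-1184) = 13*(-1184) = -15392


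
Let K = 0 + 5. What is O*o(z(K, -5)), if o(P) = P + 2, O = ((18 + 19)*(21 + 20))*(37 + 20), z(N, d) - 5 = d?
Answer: 172938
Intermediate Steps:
K = 5
z(N, d) = 5 + d
O = 86469 (O = (37*41)*57 = 1517*57 = 86469)
o(P) = 2 + P
O*o(z(K, -5)) = 86469*(2 + (5 - 5)) = 86469*(2 + 0) = 86469*2 = 172938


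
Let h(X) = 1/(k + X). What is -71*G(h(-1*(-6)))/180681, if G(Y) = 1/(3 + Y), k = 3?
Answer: -213/1686356 ≈ -0.00012631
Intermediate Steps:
h(X) = 1/(3 + X)
-71*G(h(-1*(-6)))/180681 = -71/(3 + 1/(3 - 1*(-6)))/180681 = -71/(3 + 1/(3 + 6))*(1/180681) = -71/(3 + 1/9)*(1/180681) = -71/(3 + ⅑)*(1/180681) = -71/28/9*(1/180681) = -71*9/28*(1/180681) = -639/28*1/180681 = -213/1686356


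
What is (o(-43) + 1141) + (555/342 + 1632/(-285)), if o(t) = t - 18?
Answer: 613261/570 ≈ 1075.9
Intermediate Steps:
o(t) = -18 + t
(o(-43) + 1141) + (555/342 + 1632/(-285)) = ((-18 - 43) + 1141) + (555/342 + 1632/(-285)) = (-61 + 1141) + (555*(1/342) + 1632*(-1/285)) = 1080 + (185/114 - 544/95) = 1080 - 2339/570 = 613261/570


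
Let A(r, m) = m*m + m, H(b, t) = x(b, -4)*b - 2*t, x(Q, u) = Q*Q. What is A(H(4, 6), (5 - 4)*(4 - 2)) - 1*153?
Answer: -147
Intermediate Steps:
x(Q, u) = Q**2
H(b, t) = b**3 - 2*t (H(b, t) = b**2*b - 2*t = b**3 - 2*t)
A(r, m) = m + m**2 (A(r, m) = m**2 + m = m + m**2)
A(H(4, 6), (5 - 4)*(4 - 2)) - 1*153 = ((5 - 4)*(4 - 2))*(1 + (5 - 4)*(4 - 2)) - 1*153 = (1*2)*(1 + 1*2) - 153 = 2*(1 + 2) - 153 = 2*3 - 153 = 6 - 153 = -147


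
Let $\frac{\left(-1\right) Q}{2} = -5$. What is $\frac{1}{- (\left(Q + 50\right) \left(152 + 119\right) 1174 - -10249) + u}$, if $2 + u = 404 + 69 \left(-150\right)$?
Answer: $- \frac{1}{19109437} \approx -5.233 \cdot 10^{-8}$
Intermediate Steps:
$Q = 10$ ($Q = \left(-2\right) \left(-5\right) = 10$)
$u = -9948$ ($u = -2 + \left(404 + 69 \left(-150\right)\right) = -2 + \left(404 - 10350\right) = -2 - 9946 = -9948$)
$\frac{1}{- (\left(Q + 50\right) \left(152 + 119\right) 1174 - -10249) + u} = \frac{1}{- (\left(10 + 50\right) \left(152 + 119\right) 1174 - -10249) - 9948} = \frac{1}{- (60 \cdot 271 \cdot 1174 + 10249) - 9948} = \frac{1}{- (16260 \cdot 1174 + 10249) - 9948} = \frac{1}{- (19089240 + 10249) - 9948} = \frac{1}{\left(-1\right) 19099489 - 9948} = \frac{1}{-19099489 - 9948} = \frac{1}{-19109437} = - \frac{1}{19109437}$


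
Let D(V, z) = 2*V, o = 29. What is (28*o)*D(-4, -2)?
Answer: -6496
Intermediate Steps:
(28*o)*D(-4, -2) = (28*29)*(2*(-4)) = 812*(-8) = -6496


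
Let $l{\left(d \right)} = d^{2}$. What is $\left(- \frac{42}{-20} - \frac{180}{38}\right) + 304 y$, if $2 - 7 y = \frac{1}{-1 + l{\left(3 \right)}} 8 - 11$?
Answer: $\frac{689613}{1330} \approx 518.51$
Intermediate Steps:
$y = \frac{12}{7}$ ($y = \frac{2}{7} - \frac{\frac{1}{-1 + 3^{2}} \cdot 8 - 11}{7} = \frac{2}{7} - \frac{\frac{1}{-1 + 9} \cdot 8 - 11}{7} = \frac{2}{7} - \frac{\frac{1}{8} \cdot 8 - 11}{7} = \frac{2}{7} - \frac{1 - 11}{7} = \frac{2}{7} - - \frac{10}{7} = \frac{2}{7} + \frac{10}{7} = \frac{12}{7} \approx 1.7143$)
$\left(- \frac{42}{-20} - \frac{180}{38}\right) + 304 y = \left(- \frac{42}{-20} - \frac{180}{38}\right) + 304 \cdot \frac{12}{7} = \left(\left(-42\right) \left(- \frac{1}{20}\right) - \frac{90}{19}\right) + \frac{3648}{7} = \left(\frac{21}{10} - \frac{90}{19}\right) + \frac{3648}{7} = - \frac{501}{190} + \frac{3648}{7} = \frac{689613}{1330}$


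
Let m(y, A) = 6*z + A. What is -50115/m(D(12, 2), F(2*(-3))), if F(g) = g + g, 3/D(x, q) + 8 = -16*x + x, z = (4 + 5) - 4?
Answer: -16705/6 ≈ -2784.2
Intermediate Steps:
z = 5 (z = 9 - 4 = 5)
D(x, q) = 3/(-8 - 15*x) (D(x, q) = 3/(-8 + (-16*x + x)) = 3/(-8 - 15*x))
F(g) = 2*g
m(y, A) = 30 + A (m(y, A) = 6*5 + A = 30 + A)
-50115/m(D(12, 2), F(2*(-3))) = -50115/(30 + 2*(2*(-3))) = -50115/(30 + 2*(-6)) = -50115/(30 - 12) = -50115/18 = -1*16705/6 = -16705/6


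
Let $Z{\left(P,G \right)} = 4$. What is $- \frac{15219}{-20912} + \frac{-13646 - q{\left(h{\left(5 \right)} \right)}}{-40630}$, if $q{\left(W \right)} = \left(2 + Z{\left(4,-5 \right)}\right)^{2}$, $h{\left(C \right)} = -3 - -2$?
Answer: $\frac{452232977}{424827280} \approx 1.0645$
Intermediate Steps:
$h{\left(C \right)} = -1$ ($h{\left(C \right)} = -3 + 2 = -1$)
$q{\left(W \right)} = 36$ ($q{\left(W \right)} = \left(2 + 4\right)^{2} = 6^{2} = 36$)
$- \frac{15219}{-20912} + \frac{-13646 - q{\left(h{\left(5 \right)} \right)}}{-40630} = - \frac{15219}{-20912} + \frac{-13646 - 36}{-40630} = \left(-15219\right) \left(- \frac{1}{20912}\right) + \left(-13646 - 36\right) \left(- \frac{1}{40630}\right) = \frac{15219}{20912} - - \frac{6841}{20315} = \frac{15219}{20912} + \frac{6841}{20315} = \frac{452232977}{424827280}$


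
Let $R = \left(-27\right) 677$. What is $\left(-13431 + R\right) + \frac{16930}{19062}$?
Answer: $- \frac{302219545}{9531} \approx -31709.0$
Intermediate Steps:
$R = -18279$
$\left(-13431 + R\right) + \frac{16930}{19062} = \left(-13431 - 18279\right) + \frac{16930}{19062} = -31710 + 16930 \cdot \frac{1}{19062} = -31710 + \frac{8465}{9531} = - \frac{302219545}{9531}$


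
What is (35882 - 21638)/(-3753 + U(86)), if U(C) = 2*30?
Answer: -4748/1231 ≈ -3.8570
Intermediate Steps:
U(C) = 60
(35882 - 21638)/(-3753 + U(86)) = (35882 - 21638)/(-3753 + 60) = 14244/(-3693) = 14244*(-1/3693) = -4748/1231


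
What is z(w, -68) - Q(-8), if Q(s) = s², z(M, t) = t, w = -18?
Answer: -132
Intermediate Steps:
z(w, -68) - Q(-8) = -68 - 1*(-8)² = -68 - 1*64 = -68 - 64 = -132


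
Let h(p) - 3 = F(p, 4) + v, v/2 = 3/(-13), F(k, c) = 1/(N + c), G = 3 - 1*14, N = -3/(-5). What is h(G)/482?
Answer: 412/72059 ≈ 0.0057175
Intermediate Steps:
N = ⅗ (N = -3*(-⅕) = ⅗ ≈ 0.60000)
G = -11 (G = 3 - 14 = -11)
F(k, c) = 1/(⅗ + c)
v = -6/13 (v = 2*(3/(-13)) = 2*(3*(-1/13)) = 2*(-3/13) = -6/13 ≈ -0.46154)
h(p) = 824/299 (h(p) = 3 + (5/(3 + 5*4) - 6/13) = 3 + (5/(3 + 20) - 6/13) = 3 + (5/23 - 6/13) = 3 - 73/299 = 824/299)
h(G)/482 = (824/299)/482 = (824/299)*(1/482) = 412/72059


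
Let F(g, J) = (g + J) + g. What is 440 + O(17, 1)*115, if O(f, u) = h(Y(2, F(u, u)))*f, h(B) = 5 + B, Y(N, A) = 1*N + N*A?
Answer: 25855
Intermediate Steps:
F(g, J) = J + 2*g (F(g, J) = (J + g) + g = J + 2*g)
Y(N, A) = N + A*N
O(f, u) = f*(7 + 6*u) (O(f, u) = (5 + 2*(1 + (u + 2*u)))*f = (5 + 2*(1 + 3*u))*f = (5 + (2 + 6*u))*f = (7 + 6*u)*f = f*(7 + 6*u))
440 + O(17, 1)*115 = 440 + (17*(7 + 6*1))*115 = 440 + (17*(7 + 6))*115 = 440 + (17*13)*115 = 440 + 221*115 = 440 + 25415 = 25855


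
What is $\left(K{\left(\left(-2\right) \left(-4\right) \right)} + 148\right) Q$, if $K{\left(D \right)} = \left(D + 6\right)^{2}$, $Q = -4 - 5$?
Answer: $-3096$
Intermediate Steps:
$Q = -9$ ($Q = -4 - 5 = -9$)
$K{\left(D \right)} = \left(6 + D\right)^{2}$
$\left(K{\left(\left(-2\right) \left(-4\right) \right)} + 148\right) Q = \left(\left(6 - -8\right)^{2} + 148\right) \left(-9\right) = \left(\left(6 + 8\right)^{2} + 148\right) \left(-9\right) = \left(14^{2} + 148\right) \left(-9\right) = \left(196 + 148\right) \left(-9\right) = 344 \left(-9\right) = -3096$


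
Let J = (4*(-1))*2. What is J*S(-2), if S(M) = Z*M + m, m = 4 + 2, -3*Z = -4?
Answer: -80/3 ≈ -26.667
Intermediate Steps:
Z = 4/3 (Z = -⅓*(-4) = 4/3 ≈ 1.3333)
m = 6
J = -8 (J = -4*2 = -8)
S(M) = 6 + 4*M/3 (S(M) = 4*M/3 + 6 = 6 + 4*M/3)
J*S(-2) = -8*(6 + (4/3)*(-2)) = -8*(6 - 8/3) = -8*10/3 = -80/3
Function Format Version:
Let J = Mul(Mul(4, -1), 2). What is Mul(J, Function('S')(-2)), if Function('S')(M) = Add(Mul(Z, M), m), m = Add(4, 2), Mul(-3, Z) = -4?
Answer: Rational(-80, 3) ≈ -26.667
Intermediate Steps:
Z = Rational(4, 3) (Z = Mul(Rational(-1, 3), -4) = Rational(4, 3) ≈ 1.3333)
m = 6
J = -8 (J = Mul(-4, 2) = -8)
Function('S')(M) = Add(6, Mul(Rational(4, 3), M)) (Function('S')(M) = Add(Mul(Rational(4, 3), M), 6) = Add(6, Mul(Rational(4, 3), M)))
Mul(J, Function('S')(-2)) = Mul(-8, Add(6, Mul(Rational(4, 3), -2))) = Mul(-8, Add(6, Rational(-8, 3))) = Mul(-8, Rational(10, 3)) = Rational(-80, 3)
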